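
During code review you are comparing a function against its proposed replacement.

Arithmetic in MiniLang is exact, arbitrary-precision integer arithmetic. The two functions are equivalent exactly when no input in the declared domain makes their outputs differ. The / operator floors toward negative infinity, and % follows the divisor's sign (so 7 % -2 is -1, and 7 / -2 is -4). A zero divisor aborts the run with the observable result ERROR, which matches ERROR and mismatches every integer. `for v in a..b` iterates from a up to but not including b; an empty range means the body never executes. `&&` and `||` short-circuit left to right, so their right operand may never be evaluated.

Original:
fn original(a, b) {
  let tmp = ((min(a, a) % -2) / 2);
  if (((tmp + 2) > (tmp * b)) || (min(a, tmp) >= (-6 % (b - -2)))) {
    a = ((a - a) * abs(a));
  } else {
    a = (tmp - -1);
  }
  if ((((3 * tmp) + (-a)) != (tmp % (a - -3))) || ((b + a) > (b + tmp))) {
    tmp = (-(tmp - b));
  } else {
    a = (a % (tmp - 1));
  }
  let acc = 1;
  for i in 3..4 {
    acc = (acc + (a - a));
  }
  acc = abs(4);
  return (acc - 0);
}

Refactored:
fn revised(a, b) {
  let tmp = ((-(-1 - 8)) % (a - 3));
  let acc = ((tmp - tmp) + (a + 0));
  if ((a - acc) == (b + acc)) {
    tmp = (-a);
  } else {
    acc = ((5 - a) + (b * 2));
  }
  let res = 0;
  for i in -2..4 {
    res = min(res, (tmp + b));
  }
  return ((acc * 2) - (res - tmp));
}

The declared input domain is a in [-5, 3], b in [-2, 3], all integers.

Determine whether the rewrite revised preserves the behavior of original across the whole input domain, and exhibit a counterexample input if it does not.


Not equivalent: a=-5, b=-2 separates them (ERROR vs 14).
original: tmp = -1; division by zero -> ERROR
revised: tmp = -7; acc = -5; ((a - acc) == (b + acc)) -> false; acc = 6; res = 0; [i=-2]; res = -9; [i=-1]; res = -9; [i=0]; res = -9; [i=1]; res = -9; [i=2]; res = -9; [i=3]; res = -9; return 14
verdict: not equivalent; witness: a=-5, b=-2


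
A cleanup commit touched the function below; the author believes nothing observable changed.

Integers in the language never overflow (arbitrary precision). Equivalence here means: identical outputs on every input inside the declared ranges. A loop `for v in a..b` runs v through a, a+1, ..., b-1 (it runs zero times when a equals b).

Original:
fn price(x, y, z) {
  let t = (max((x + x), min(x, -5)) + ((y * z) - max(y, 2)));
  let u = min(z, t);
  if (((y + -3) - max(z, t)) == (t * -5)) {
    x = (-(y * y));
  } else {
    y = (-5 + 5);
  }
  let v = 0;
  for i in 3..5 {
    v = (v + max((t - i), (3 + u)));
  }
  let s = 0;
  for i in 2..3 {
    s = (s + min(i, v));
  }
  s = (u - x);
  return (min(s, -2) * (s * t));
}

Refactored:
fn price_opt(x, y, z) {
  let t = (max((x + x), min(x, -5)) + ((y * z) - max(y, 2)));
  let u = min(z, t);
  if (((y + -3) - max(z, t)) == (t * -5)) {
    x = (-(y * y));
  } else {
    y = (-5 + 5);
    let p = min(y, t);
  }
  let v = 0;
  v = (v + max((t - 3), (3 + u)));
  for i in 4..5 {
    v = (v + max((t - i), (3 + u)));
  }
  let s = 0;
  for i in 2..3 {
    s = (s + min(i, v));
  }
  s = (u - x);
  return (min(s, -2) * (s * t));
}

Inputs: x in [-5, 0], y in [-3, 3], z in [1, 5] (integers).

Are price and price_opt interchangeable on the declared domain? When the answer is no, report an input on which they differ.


Changes here: min/max/abs usage differs; also arithmetic usage differs; also statement counts differ; also constant usage differs; also local variable names differ; also loop structure differs; the full 210-point sweep finds no disagreement.
verdict: equivalent


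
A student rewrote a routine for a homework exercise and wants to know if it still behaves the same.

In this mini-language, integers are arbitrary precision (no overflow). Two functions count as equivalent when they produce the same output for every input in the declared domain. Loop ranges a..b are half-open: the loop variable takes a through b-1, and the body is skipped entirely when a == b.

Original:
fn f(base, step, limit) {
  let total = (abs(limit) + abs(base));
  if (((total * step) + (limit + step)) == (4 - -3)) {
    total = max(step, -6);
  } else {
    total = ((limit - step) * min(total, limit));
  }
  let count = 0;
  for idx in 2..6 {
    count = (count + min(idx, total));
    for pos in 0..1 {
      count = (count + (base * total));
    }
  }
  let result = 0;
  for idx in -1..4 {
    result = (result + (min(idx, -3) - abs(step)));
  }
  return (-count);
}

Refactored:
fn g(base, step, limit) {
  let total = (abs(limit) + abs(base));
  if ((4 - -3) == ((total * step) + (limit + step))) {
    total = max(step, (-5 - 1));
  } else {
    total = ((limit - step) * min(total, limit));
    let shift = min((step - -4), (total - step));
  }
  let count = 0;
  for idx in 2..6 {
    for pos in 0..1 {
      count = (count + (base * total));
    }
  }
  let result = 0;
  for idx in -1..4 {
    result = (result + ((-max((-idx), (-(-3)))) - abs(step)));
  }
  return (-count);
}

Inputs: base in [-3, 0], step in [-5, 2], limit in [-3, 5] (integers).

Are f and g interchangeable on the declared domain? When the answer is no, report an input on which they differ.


Run the pair on base=-3, step=-5, limit=-3.
f: total = 6; (((total * step) + (limit + step)) == (4 - -3)) -> false; total = -6; count = 0; [idx=2]; count = -6; [pos=0]; count = 12; [idx=3]; count = 6; [pos=0]; count = 24; [idx=4]; count = 18; [pos=0]; count = 36; [idx=5]; count = 30; [pos=0]; count = 48; result = 0; [idx=-1]; result = -8; [idx=0]; result = -16; [idx=1]; result = -24; [idx=2]; result = -32; [idx=3]; result = -40; return -48
g: total = 6; ((4 - -3) == ((total * step) + (limit + step))) -> false; total = -6; shift = -1; count = 0; [idx=2]; [pos=0]; count = 18; [idx=3]; [pos=0]; count = 36; [idx=4]; [pos=0]; count = 54; [idx=5]; [pos=0]; count = 72; result = 0; [idx=-1]; result = -8; [idx=0]; result = -16; [idx=1]; result = -24; [idx=2]; result = -32; [idx=3]; result = -40; return -72
-48 != -72, so the rewrite changes behavior.
verdict: not equivalent; witness: base=-3, step=-5, limit=-3


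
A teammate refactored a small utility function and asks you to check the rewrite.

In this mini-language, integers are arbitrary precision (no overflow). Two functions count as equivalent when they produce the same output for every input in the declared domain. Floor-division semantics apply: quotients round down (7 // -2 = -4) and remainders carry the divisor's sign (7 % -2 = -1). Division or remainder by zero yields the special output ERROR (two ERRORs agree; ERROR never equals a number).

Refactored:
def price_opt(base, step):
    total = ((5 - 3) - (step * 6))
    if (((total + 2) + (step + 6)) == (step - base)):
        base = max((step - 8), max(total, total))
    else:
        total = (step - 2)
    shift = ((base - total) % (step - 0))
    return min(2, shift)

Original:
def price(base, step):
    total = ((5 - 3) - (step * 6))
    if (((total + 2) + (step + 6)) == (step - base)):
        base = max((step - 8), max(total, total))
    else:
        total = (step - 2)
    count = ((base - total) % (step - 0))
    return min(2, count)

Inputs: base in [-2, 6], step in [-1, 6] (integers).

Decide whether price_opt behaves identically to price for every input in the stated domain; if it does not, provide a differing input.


Side by side, the visible changes include: local variable names differ.
Spot check at base=3, step=1 — price: total=-4, then (((total + 2) + (step + 6)) == (step - base)) is false, then total=-1, then count=0, then returns 0. price_opt: total=-4, then (((total + 2) + (step + 6)) == (step - base)) is false, then total=-1, then shift=0, then returns 0. Both give 0.
Sweeping the whole domain (72 inputs) finds no disagreement.
verdict: equivalent


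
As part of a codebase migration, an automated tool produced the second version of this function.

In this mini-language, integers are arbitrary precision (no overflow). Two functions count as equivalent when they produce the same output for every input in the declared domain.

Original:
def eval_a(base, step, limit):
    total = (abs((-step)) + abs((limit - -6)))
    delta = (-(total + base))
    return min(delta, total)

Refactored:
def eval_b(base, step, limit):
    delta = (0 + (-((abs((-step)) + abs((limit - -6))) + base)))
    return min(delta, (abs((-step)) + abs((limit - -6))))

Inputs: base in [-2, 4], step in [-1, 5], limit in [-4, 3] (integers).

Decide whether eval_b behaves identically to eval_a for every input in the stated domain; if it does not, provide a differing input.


Side by side, the visible changes include: constant usage differs; also min/max/abs usage differs; also arithmetic usage differs; also local variable names differ; also statement counts differ.
Spot check at base=1, step=3, limit=-3 — eval_a: total = 6; delta = -7; return -7. eval_b: delta = -7; return -7. Both give -7.
Every one of the 392 inputs gives matching results.
verdict: equivalent


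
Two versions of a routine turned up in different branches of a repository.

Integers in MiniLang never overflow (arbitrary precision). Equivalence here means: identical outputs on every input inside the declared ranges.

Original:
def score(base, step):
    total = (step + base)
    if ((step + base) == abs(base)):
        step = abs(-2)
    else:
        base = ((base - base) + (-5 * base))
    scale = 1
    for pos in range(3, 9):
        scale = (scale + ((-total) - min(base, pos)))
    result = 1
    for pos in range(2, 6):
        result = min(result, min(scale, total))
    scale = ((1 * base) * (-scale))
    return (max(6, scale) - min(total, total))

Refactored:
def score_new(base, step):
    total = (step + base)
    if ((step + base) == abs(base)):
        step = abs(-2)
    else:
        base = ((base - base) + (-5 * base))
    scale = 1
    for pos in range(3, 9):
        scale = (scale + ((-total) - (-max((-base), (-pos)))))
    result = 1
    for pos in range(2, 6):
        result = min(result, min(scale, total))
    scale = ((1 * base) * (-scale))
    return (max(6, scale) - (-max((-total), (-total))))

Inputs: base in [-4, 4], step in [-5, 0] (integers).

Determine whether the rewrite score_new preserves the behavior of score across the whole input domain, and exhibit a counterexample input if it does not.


Side by side, the visible changes include: min/max/abs usage differs.
Spot check at base=-1, step=-5 — score: total becomes -6; next ((step + base) == abs(base)) evaluates to false; next base becomes 5; next scale becomes 1; next at pos=3:; next scale becomes 4; next at pos=4:; next scale becomes 6; next at pos=5:; next scale becomes 7; next at pos=6:; next scale becomes 8; next at pos=7:; next scale becomes 9; next at pos=8:; next scale becomes 10; next result becomes 1; next at pos=2:; next result becomes -6; next at pos=3:; next result becomes -6; next at pos=4:; next result becomes -6; next at pos=5:; next result becomes -6; next scale becomes -50; next final value 12. score_new: total becomes -6; next ((step + base) == abs(base)) evaluates to false; next base becomes 5; next scale becomes 1; next at pos=3:; next scale becomes 4; next at pos=4:; next scale becomes 6; next at pos=5:; next scale becomes 7; next at pos=6:; next scale becomes 8; next at pos=7:; next scale becomes 9; next at pos=8:; next scale becomes 10; next result becomes 1; next at pos=2:; next result becomes -6; next at pos=3:; next result becomes -6; next at pos=4:; next result becomes -6; next at pos=5:; next result becomes -6; next scale becomes -50; next final value 12. Both give 12.
Checked all 54 inputs in the declared domain: the outputs agree on every one.
verdict: equivalent


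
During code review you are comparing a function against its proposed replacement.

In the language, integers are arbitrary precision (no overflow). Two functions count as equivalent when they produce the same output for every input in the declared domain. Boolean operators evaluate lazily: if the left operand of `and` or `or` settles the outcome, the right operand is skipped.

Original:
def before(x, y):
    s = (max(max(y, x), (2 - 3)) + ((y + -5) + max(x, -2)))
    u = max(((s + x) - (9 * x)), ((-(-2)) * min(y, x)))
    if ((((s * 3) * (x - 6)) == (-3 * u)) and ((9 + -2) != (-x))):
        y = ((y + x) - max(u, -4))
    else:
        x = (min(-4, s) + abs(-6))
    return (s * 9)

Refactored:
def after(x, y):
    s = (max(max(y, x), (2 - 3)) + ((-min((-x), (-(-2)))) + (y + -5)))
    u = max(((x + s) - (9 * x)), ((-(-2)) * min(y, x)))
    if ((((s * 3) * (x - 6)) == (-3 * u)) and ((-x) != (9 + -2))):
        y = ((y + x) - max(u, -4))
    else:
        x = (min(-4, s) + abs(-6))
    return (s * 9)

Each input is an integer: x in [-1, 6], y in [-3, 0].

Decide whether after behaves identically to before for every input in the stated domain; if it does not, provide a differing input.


Side by side, the visible changes include: min/max/abs usage differs.
As a probe, take x=2, y=-2: before runs s=-3, then u=-4, then ((((s * 3) * (x - 6)) == (-3 * u)) and ((9 + -2) != (-x))) is false, then x=2, then returns -27; after runs s=-3, then u=-4, then ((((s * 3) * (x - 6)) == (-3 * u)) and ((-x) != (9 + -2))) is false, then x=2, then returns -27; both end at -27.
Sweeping the whole domain (32 inputs) finds no disagreement.
verdict: equivalent


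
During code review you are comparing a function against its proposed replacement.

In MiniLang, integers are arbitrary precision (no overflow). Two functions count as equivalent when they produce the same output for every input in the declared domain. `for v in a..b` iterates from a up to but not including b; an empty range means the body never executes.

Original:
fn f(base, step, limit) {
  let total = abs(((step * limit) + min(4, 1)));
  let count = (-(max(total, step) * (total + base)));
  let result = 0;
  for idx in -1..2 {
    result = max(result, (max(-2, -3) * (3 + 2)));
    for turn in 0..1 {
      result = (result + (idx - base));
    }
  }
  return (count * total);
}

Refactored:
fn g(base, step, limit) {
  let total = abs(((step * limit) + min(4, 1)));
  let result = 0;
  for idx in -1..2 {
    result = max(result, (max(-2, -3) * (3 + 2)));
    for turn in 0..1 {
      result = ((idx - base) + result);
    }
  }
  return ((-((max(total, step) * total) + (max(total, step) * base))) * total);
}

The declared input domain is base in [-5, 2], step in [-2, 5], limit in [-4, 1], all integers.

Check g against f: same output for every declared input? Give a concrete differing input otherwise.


Differences: local variable names differ, statement counts differ, arithmetic usage differs, min/max/abs usage differs — yet all 384 inputs agree.
verdict: equivalent


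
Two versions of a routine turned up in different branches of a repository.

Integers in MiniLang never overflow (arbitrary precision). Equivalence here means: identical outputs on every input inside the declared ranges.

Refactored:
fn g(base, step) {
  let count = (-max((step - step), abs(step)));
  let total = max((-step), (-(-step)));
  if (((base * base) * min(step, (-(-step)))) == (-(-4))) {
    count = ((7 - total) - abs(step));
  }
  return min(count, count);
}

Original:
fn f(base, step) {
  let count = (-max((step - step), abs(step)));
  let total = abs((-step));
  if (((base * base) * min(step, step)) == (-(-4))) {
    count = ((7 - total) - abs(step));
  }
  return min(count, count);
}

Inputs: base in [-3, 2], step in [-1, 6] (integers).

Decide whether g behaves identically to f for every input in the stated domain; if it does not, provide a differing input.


Behavior is preserved: although min/max/abs usage differs, the outputs never diverge.
Spot check at base=-3, step=3 — f: count = -3; total = 3; (((base * base) * min(step, step)) == (-(-4))) -> false; return -3. g: count = -3; total = 3; (((base * base) * min(step, (-(-step)))) == (-(-4))) -> false; return -3. Both give -3.
Sweeping the whole domain (48 inputs) finds no disagreement.
verdict: equivalent


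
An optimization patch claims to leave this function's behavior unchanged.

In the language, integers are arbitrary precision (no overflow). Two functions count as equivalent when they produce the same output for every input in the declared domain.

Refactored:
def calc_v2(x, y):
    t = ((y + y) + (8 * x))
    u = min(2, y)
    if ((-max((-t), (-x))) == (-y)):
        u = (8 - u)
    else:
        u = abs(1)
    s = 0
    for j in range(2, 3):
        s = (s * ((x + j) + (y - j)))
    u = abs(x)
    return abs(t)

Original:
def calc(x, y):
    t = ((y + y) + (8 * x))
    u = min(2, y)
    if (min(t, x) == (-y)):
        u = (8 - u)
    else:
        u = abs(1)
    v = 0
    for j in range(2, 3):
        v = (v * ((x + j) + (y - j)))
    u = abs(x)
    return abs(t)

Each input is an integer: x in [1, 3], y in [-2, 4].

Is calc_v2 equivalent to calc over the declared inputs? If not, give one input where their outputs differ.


Changes here: local variable names differ, plus min/max/abs usage differs; the full 21-point sweep finds no disagreement.
verdict: equivalent


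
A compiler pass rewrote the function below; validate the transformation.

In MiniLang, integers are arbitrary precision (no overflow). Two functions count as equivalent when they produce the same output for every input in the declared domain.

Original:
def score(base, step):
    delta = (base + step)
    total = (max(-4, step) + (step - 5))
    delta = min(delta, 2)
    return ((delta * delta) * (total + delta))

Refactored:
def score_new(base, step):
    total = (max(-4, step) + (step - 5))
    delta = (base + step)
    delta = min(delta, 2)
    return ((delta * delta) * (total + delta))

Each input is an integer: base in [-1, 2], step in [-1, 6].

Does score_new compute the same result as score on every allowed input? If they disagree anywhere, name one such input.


Behavior is preserved: although same computation, different form, the outputs never diverge.
As a probe, take base=-1, step=-1: score runs delta = -2; total = -7; delta = -2; return -36; score_new runs total = -7; delta = -2; delta = -2; return -36; both end at -36.
An exhaustive pass over the 32 declared inputs shows identical outputs.
verdict: equivalent


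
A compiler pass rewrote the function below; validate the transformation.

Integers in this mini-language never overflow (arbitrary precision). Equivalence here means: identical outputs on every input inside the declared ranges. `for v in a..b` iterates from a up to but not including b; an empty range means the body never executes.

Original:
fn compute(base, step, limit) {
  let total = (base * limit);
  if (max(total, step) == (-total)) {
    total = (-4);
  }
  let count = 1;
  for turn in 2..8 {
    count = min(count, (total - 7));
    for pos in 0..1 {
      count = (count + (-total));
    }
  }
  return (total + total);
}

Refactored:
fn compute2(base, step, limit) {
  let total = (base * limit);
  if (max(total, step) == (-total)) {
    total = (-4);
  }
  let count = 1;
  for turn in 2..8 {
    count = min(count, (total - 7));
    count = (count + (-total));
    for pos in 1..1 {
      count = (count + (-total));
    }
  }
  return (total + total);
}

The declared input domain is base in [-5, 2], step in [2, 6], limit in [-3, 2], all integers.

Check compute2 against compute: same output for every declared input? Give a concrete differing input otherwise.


Behavior is preserved: although arithmetic usage differs, and loop structure differs, and statement counts differ, the outputs never diverge.
One worked example (base=1, step=6, limit=2) — compute: total=2, then (max(total, step) == (-total)) is false, then count=1, then (turn=2), then count=-5, then (pos=0), then count=-7, then (turn=3), then count=-7, then (pos=0), then count=-9, then (turn=4), then count=-9, then (pos=0), then count=-11, then (turn=5), then count=-11, then (pos=0), then count=-13, then (turn=6), then count=-13, then (pos=0), then count=-15, then (turn=7), then count=-15, then (pos=0), then count=-17, then returns 4; compute2: total=2, then (max(total, step) == (-total)) is false, then count=1, then (turn=2), then count=-5, then count=-7, then the loop over pos runs zero times, then (turn=3), then count=-7, then count=-9, then the loop over pos runs zero times, then (turn=4), then count=-9, then count=-11, then the loop over pos runs zero times, then (turn=5), then count=-11, then count=-13, then the loop over pos runs zero times, then (turn=6), then count=-13, then count=-15, then the loop over pos runs zero times, then (turn=7), then count=-15, then count=-17, then the loop over pos runs zero times, then returns 4; agreement on 4.
An exhaustive pass over the 240 declared inputs shows identical outputs.
verdict: equivalent


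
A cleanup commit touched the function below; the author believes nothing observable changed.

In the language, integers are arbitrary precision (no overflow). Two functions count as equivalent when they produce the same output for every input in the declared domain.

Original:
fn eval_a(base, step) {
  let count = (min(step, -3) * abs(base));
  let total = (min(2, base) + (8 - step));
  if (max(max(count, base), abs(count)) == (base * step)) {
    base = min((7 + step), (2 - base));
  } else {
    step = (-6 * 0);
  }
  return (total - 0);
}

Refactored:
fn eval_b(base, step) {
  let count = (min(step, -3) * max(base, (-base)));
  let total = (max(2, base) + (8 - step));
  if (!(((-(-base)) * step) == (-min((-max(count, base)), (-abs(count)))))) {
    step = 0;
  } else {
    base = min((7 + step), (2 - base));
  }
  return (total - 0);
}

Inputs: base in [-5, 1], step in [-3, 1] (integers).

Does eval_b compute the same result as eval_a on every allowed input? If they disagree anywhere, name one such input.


Try base=-5, step=-3.
eval_a: count becomes -15; next total becomes 6; next (max(max(count, base), abs(count)) == (base * step)) evaluates to true; next base becomes 4; next final value 6
eval_b: count becomes -15; next total becomes 13; next (!(((-(-base)) * step) == (-min((-max(count, base)), (-abs(count)))))) evaluates to false; next base becomes 4; next final value 13
6 vs 13 — the two versions disagree here.
verdict: not equivalent; witness: base=-5, step=-3


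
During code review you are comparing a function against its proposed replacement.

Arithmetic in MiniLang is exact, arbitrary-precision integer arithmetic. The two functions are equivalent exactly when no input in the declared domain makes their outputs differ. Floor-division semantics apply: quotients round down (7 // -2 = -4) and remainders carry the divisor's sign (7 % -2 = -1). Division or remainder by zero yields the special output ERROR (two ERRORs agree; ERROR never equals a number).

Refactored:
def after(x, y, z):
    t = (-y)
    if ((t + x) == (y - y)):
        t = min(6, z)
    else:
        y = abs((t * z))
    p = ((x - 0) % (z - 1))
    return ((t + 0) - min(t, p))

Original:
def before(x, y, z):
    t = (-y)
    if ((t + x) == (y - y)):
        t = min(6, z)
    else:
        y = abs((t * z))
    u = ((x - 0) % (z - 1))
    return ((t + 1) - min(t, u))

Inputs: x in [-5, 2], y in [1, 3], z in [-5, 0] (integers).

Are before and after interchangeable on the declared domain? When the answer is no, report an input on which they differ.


Take x=-5, y=1, z=-5.
before: t = -1; ((t + x) == (y - y)) -> false; y = 5; u = -5; return 5
after: t = -1; ((t + x) == (y - y)) -> false; y = 5; p = -5; return 4
5 against 4: the behavior changed.
verdict: not equivalent; witness: x=-5, y=1, z=-5


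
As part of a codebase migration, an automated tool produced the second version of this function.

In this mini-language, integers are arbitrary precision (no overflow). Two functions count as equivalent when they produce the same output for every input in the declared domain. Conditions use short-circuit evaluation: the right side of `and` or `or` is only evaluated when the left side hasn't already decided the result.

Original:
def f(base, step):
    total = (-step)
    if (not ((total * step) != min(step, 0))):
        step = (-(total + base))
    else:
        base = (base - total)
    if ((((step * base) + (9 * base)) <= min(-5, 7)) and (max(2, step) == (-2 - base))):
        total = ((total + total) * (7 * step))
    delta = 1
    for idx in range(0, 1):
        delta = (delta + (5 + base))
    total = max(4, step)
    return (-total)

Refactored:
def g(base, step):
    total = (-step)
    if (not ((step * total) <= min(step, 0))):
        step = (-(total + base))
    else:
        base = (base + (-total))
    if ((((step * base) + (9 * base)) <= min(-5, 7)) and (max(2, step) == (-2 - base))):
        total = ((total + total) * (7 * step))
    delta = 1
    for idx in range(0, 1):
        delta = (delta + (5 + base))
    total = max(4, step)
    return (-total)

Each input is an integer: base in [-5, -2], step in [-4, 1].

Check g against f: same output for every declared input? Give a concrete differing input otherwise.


There is a counterexample at base=-5, step=0: -5 on one side, -4 on the other.
f: total = 0; (not ((total * step) != min(step, 0))) -> true; step = 5; ((((step * base) + (9 * base)) <= min(-5, 7)) and (max(2, step) == (-2 - base))) -> false; delta = 1; [idx=0]; delta = 1; total = 5; return -5
g: total = 0; (not ((step * total) <= min(step, 0))) -> false; base = -5; ((((step * base) + (9 * base)) <= min(-5, 7)) and (max(2, step) == (-2 - base))) -> false; delta = 1; [idx=0]; delta = 1; total = 4; return -4
verdict: not equivalent; witness: base=-5, step=0


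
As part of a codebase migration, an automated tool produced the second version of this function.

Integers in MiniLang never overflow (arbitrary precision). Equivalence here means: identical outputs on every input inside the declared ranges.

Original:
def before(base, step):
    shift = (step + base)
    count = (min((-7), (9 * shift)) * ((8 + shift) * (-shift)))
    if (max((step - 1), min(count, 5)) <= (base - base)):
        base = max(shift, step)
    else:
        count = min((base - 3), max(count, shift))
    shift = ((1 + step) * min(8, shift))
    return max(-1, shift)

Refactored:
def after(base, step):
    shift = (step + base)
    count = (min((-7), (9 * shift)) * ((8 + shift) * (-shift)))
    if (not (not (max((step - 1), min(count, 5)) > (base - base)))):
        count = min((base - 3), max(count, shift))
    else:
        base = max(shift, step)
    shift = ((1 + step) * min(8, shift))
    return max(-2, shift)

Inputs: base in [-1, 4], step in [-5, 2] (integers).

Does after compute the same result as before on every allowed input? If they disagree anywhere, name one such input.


There is a counterexample at base=4, step=-3: -1 on one side, -2 on the other.
before: shift = 1; count = 63; (max((step - 1), min(count, 5)) <= (base - base)) -> false; count = 1; shift = -2; return -1
after: shift = 1; count = 63; (not (not (max((step - 1), min(count, 5)) > (base - base)))) -> true; count = 1; shift = -2; return -2
verdict: not equivalent; witness: base=4, step=-3


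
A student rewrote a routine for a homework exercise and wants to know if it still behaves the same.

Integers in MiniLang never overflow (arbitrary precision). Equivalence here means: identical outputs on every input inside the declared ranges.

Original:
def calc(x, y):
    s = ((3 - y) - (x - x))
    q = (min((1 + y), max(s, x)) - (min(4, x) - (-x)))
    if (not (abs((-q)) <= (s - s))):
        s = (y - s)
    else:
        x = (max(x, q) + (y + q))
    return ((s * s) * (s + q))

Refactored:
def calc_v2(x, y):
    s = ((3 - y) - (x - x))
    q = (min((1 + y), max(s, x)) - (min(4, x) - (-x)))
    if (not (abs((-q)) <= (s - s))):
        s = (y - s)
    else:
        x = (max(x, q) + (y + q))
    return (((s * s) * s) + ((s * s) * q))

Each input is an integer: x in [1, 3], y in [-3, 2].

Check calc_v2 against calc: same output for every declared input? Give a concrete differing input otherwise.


Equivalent — the differences include arithmetic usage differs, yet no declared input distinguishes the two.
As a probe, take x=1, y=0: calc runs s := 3 | q := -1 | (not (abs((-q)) <= (s - s))): true | s := -3 | result -36; calc_v2 runs s := 3 | q := -1 | (not (abs((-q)) <= (s - s))): true | s := -3 | result -36; both end at -36.
Sweeping the whole domain (18 inputs) finds no disagreement.
verdict: equivalent


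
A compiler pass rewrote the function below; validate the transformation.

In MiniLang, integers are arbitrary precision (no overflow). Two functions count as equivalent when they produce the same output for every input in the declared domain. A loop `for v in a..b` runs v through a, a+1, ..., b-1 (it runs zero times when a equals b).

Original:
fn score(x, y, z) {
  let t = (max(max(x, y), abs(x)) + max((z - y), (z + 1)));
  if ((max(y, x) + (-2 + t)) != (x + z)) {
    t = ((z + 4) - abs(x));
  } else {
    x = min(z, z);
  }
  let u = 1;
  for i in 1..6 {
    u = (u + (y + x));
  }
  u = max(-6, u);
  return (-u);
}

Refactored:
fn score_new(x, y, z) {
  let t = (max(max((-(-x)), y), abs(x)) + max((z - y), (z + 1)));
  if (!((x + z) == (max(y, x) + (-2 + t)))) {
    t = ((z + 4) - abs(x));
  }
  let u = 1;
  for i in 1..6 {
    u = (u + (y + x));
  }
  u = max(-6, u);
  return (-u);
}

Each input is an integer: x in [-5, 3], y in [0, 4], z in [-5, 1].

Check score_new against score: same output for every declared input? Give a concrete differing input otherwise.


On input x=1, y=0, z=-5, score returns 6 while score_new returns -6.
verdict: not equivalent; witness: x=1, y=0, z=-5


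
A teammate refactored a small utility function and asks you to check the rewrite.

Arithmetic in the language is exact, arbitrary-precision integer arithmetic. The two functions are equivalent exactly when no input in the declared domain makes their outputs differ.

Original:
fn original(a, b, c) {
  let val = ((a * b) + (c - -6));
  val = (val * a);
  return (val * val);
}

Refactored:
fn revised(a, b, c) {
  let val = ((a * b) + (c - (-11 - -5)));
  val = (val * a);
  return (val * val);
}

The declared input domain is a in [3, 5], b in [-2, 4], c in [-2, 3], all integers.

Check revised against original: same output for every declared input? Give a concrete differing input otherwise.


The two are interchangeable: constant usage differs; and arithmetic usage differs, and every declared input agrees.
Tracing a=4, b=3, c=2: original: val = 20; val = 80; return 6400 | revised: val = 20; val = 80; return 6400 — matching result 6400.
An exhaustive pass over the 126 declared inputs shows identical outputs.
verdict: equivalent


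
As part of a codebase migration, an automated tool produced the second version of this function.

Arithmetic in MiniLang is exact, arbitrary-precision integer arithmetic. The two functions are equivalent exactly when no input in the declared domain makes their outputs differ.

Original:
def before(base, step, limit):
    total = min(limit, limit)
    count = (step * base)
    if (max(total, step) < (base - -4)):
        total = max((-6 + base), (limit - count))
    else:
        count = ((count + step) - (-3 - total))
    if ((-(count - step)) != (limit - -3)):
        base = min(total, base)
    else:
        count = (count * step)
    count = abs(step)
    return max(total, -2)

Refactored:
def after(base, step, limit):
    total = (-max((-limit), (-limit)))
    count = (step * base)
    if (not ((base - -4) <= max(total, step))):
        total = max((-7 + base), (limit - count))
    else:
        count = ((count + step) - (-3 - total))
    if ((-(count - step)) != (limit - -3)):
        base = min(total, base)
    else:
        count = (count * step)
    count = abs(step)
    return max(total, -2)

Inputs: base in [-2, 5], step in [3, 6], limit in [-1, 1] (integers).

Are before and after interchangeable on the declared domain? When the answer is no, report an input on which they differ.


Try base=5, step=3, limit=-1.
before: total := -1 | count := 15 | (max(total, step) < (base - -4)): true | total := -1 | ((-(count - step)) != (limit - -3)): true | base := -1 | count := 3 | result -1
after: total := -1 | count := 15 | (not ((base - -4) <= max(total, step))): true | total := -2 | ((-(count - step)) != (limit - -3)): true | base := -2 | count := 3 | result -2
-1 != -2, so the rewrite changes behavior.
verdict: not equivalent; witness: base=5, step=3, limit=-1


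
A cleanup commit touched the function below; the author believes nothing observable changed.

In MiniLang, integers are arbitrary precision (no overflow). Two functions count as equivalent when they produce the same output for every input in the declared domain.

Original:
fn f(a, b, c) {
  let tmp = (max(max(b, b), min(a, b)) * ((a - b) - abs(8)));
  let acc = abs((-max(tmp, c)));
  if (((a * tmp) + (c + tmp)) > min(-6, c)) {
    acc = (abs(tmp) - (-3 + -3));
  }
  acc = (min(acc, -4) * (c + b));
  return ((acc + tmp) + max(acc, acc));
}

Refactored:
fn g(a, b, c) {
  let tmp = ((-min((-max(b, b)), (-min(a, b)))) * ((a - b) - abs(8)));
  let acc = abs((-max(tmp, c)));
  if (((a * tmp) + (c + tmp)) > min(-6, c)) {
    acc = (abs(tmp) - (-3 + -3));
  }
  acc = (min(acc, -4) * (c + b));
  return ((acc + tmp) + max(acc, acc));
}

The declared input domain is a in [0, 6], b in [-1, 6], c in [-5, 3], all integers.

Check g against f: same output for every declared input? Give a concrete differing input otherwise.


Reading the diff, among the changes: min/max/abs usage differs.
As a probe, take a=4, b=4, c=-4: f runs tmp := -32 | acc := 4 | (((a * tmp) + (c + tmp)) > min(-6, c)): false | acc := 0 | result -32; g runs tmp := -32 | acc := 4 | (((a * tmp) + (c + tmp)) > min(-6, c)): false | acc := 0 | result -32; both end at -32.
Sweeping the whole domain (504 inputs) finds no disagreement.
verdict: equivalent


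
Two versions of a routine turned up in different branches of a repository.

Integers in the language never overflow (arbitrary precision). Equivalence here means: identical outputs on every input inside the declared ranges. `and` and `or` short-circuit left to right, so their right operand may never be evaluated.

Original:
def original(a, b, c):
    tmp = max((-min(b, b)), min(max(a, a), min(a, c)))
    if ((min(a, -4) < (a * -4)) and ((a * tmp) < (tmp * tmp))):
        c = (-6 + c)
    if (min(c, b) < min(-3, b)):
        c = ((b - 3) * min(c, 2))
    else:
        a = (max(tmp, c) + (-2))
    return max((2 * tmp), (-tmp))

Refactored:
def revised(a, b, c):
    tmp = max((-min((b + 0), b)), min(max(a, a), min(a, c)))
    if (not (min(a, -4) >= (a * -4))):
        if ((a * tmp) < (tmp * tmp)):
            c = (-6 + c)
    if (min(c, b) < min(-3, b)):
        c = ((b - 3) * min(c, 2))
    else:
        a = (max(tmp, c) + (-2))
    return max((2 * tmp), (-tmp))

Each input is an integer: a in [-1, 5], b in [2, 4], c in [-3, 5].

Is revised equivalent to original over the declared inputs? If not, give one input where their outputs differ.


The two are interchangeable: statement counts differ, plus arithmetic usage differs, plus comparison usage differs, plus boolean connective usage differs, plus constant usage differs, plus branching structure differs, and every declared input agrees.
One worked example (a=4, b=2, c=0) — original: tmp becomes 0; next ((min(a, -4) < (a * -4)) and ((a * tmp) < (tmp * tmp))) evaluates to false; next (min(c, b) < min(-3, b)) evaluates to false; next a becomes -2; next final value 0; revised: tmp becomes 0; next (not (min(a, -4) >= (a * -4))) evaluates to false; next (min(c, b) < min(-3, b)) evaluates to false; next a becomes -2; next final value 0; agreement on 0.
Every one of the 189 inputs gives matching results.
verdict: equivalent


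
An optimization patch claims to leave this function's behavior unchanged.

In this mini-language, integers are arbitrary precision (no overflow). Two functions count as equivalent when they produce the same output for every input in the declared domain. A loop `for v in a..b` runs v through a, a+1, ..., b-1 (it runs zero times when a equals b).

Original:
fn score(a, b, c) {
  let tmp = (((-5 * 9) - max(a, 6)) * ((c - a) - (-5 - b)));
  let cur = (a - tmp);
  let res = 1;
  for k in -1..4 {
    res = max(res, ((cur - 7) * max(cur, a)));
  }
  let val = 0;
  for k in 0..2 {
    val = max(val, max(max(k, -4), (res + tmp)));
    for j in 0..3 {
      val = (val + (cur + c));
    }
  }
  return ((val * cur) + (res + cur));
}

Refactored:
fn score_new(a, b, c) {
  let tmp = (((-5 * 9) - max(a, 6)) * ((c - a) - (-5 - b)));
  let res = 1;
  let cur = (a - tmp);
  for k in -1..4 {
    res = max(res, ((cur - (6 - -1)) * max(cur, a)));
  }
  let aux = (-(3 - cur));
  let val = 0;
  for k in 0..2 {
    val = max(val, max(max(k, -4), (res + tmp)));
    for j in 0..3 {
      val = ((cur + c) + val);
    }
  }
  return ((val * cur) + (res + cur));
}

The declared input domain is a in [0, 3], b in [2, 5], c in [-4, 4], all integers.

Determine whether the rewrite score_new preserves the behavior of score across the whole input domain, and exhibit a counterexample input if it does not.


The two versions differ — the changes include constant usage differs, and local variable names differ, and arithmetic usage differs, and statement counts differ.
Spot check at a=0, b=4, c=-3 — score: tmp := -306 | cur := 306 | res := 1 | iter k=-1: | res := 91494 | iter k=0: | res := 91494 | iter k=1: | res := 91494 | iter k=2: | res := 91494 | iter k=3: | res := 91494 | val := 0 | iter k=0: | val := 91188 | iter j=0: | val := 91491 | iter j=1: | val := 91794 | iter j=2: | val := 92097 | iter k=1: | val := 92097 | iter j=0: | val := 92400 | iter j=1: | val := 92703 | iter j=2: | val := 93006 | result 28551636. score_new: tmp := -306 | res := 1 | cur := 306 | iter k=-1: | res := 91494 | iter k=0: | res := 91494 | iter k=1: | res := 91494 | iter k=2: | res := 91494 | iter k=3: | res := 91494 | aux := 303 | val := 0 | iter k=0: | val := 91188 | iter j=0: | val := 91491 | iter j=1: | val := 91794 | iter j=2: | val := 92097 | iter k=1: | val := 92097 | iter j=0: | val := 92400 | iter j=1: | val := 92703 | iter j=2: | val := 93006 | result 28551636. Both give 28551636.
Across all 144 domain points the two functions coincide.
verdict: equivalent


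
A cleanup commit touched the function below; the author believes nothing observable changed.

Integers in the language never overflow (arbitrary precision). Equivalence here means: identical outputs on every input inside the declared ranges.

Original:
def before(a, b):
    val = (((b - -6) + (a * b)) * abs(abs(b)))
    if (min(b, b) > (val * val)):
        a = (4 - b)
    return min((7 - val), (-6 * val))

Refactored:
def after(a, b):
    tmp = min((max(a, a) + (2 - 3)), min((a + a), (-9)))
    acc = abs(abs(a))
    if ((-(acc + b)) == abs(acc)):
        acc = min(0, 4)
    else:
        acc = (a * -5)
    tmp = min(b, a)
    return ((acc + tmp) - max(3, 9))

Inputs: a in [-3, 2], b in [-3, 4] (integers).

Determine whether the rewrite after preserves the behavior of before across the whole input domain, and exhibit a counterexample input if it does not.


On input a=-3, b=-3, before returns -216 while after returns 3.
verdict: not equivalent; witness: a=-3, b=-3


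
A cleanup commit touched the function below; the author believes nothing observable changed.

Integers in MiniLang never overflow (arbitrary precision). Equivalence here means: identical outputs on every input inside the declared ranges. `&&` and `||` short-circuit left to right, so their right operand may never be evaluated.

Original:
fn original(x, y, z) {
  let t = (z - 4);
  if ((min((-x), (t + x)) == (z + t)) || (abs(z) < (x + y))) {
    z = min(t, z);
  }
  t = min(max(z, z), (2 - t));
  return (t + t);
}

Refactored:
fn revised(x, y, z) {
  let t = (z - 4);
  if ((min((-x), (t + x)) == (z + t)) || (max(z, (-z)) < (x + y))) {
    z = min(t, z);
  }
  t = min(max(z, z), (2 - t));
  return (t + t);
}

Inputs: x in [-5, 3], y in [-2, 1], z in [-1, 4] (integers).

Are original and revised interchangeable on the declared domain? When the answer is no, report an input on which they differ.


This is a faithful refactor — min/max/abs usage differs, but the computed results match everywhere.
As a probe, take x=-4, y=-1, z=-1: original runs t := -5 | ((min((-x), (t + x)) == (z + t)) || (abs(z) < (x + y))): false | t := -1 | result -2; revised runs t := -5 | ((min((-x), (t + x)) == (z + t)) || (max(z, (-z)) < (x + y))): false | t := -1 | result -2; both end at -2.
An exhaustive pass over the 216 declared inputs shows identical outputs.
verdict: equivalent
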